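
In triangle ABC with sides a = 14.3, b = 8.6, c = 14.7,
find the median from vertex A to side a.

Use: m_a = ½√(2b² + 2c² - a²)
m_a = ½√(2·8.6² + 2·14.7² - 14.3²)
m_a = ½√(147.92 + 432.18 - 204.49) = ½√375.61 = 9.69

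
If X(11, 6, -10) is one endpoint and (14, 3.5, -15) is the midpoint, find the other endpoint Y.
Y = (2×14 - 11, 2×3.5 - 6, 2×(-15) - (-10)) = (17, 1, -20)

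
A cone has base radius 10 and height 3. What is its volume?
Volume = (1/3) * pi * r² * h
Volume = (1/3) * pi * 10² * 3
Volume = (1/3) * pi * 100 * 3
Volume = (1/3) * pi * 300
Volume = 314.16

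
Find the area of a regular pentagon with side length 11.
For a regular 5-gon with side length s = 11:
Apothem a = s / (2*tan(pi/5)) = 11 / (2*tan(pi/5)) ≈ 7.5701
Perimeter P = 5 * 11 = 55
Area = (1/2) * P * a = (1/2) * 55 * 7.5701 = 208.18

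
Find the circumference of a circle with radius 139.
Circumference = 2 * pi * r
Circumference = 2 * pi * 139
Circumference = 873.36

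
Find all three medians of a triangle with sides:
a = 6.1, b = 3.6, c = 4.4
Using m_x = ½√(2y² + 2z² - x²):
m_a = ½√(2·3.6² + 2·4.4² - 6.1²) = ½√27.43 = 2.619
m_b = ½√(2·6.1² + 2·4.4² - 3.6²) = ½√100.18 = 5.004
m_c = ½√(2·6.1² + 2·3.6² - 4.4²) = ½√80.98 = 4.499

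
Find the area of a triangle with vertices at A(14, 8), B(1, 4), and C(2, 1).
Using the coordinate formula: Area = (1/2)|x₁(y₂-y₃) + x₂(y₃-y₁) + x₃(y₁-y₂)|
Area = (1/2)|14(4-1) + 1(1-8) + 2(8-4)|
Area = (1/2)|14*3 + 1*(-7) + 2*4|
Area = (1/2)|42 + (-7) + 8|
Area = (1/2)*43 = 21.50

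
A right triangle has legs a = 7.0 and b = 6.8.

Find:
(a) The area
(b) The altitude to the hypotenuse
(a) Area = ½ab = ½·7.0·6.8 = 23.8
(b) Hypotenuse c = √(7.0² + 6.8²) = √95.24 = 9.7591
    Area = ½·c·h_c  →  h_c = 2·Area/c = 2·23.8/9.7591 = 4.877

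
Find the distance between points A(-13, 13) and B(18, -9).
Using the distance formula: d = sqrt((x₂-x₁)² + (y₂-y₁)²)
dx = 18 - (-13) = 31
dy = (-9) - 13 = -22
d = sqrt(31² + (-22)²) = sqrt(961 + 484) = sqrt(1445) = 38.01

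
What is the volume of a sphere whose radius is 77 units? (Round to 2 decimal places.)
Volume = (4/3) * pi * r³
Volume = (4/3) * pi * 77³
Volume = (4/3) * pi * 456533
Volume = 1912320.96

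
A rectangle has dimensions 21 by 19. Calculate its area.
Area = length * width
Area = 21 * 19
Area = 399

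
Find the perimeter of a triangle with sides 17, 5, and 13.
Perimeter = sum of all sides
Perimeter = 17 + 5 + 13
Perimeter = 35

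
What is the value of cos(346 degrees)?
cos(346 degrees) = 0.9703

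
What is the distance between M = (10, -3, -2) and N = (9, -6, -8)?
d = √[(-1)² + (-3)² + (-6)²] = √46 = 6.782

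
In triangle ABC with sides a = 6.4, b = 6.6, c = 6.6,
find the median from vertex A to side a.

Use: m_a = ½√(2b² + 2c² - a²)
m_a = ½√(2·6.6² + 2·6.6² - 6.4²)
m_a = ½√(87.12 + 87.12 - 40.96) = ½√133.28 = 5.772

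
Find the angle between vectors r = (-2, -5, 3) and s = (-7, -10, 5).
r·s = 79, |r|² = 38, |s|² = 174
cos θ = 79/√6612 ≈ 0.9715
θ ≈ 13.7°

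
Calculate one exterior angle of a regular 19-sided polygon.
Exterior angle of a regular n-gon = 360/n
Exterior angle = 360/19
Exterior angle = 18.95 degrees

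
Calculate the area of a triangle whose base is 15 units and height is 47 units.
Area = (1/2) * base * height
Area = (1/2) * 15 * 47
Area = 352.50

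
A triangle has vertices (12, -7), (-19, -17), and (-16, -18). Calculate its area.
Using the coordinate formula: Area = (1/2)|x₁(y₂-y₃) + x₂(y₃-y₁) + x₃(y₁-y₂)|
Area = (1/2)|12((-17)-(-18)) + (-19)((-18)-(-7)) + (-16)((-7)-(-17))|
Area = (1/2)|12*1 + (-19)*(-11) + (-16)*10|
Area = (1/2)|12 + 209 + (-160)|
Area = (1/2)*61 = 30.50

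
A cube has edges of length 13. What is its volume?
Volume = s³
Volume = 13³
Volume = 2197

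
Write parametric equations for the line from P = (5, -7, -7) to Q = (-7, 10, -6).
Direction vector d = Q - P = (-12, 17, 1)
x = 5 - 12t, y = -7 + 17t, z = -7 + t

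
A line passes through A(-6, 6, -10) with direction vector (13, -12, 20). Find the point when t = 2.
P(2) = (-6 + 13(2), 6 + (-12)(2), -10 + 20(2)) = (20, -18, 30)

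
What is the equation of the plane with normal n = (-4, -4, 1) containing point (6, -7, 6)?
d = n·P = (-4)(6) + (-4)(-7) + (1)(6) = 10
Plane: -4x - 4y + z = 10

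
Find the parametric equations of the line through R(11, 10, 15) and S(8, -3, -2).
Direction vector d = S - R = (-3, -13, -17)
x = 11 - 3t, y = 10 - 13t, z = 15 - 17t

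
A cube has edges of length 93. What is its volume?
Volume = s³
Volume = 93³
Volume = 804357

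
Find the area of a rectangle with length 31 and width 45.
Area = length * width
Area = 31 * 45
Area = 1395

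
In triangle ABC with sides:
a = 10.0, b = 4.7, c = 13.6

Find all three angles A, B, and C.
By the law of cosines:
cos(A) = (b² + c² - a²)/(2bc) = 0.837375  →  A = 33.14°
cos(B) = (a² + c² - b²)/(2ac) = 0.966434  →  B = 14.89°
cos(C) = (a² + b² - c²)/(2ab) = -0.668830  →  C = 132°
Check: A + B + C = 180.0° ✓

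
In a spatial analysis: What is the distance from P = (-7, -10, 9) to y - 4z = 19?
d = |0(-7) + 1(-10) + (-4)(9) - (19)| / √(0² + 1² + (-4)²) = 65/√17 = 15.76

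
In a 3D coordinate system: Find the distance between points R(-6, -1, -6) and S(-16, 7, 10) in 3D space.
d = √[(-10)² + (8)² + (16)²] = √420 = 20.49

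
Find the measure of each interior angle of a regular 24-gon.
Interior angle of a regular n-gon = (n-2)*180/n
Interior angle = (24-2)*180/24
Interior angle = 22*180/24
Interior angle = 3960/24
Interior angle = 165 degrees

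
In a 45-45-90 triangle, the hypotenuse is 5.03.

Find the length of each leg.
In a 45-45-90 triangle, hypotenuse = leg·√2  →  leg = hypotenuse/√2
leg = 5.03/√2 = 3.557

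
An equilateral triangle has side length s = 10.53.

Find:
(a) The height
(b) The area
(a) Height h = s·√3/2 = 10.53·√3/2 = 9.119
(b) Area = (√3/4)·s² = (√3/4)·10.53² = (√3/4)·110.881 = 48.01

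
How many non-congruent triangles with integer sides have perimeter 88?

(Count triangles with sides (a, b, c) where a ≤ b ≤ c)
With a ≤ b ≤ c and a + b + c = 88, the triangle inequality a + b > c gives c < 88/2, so c ≤ 43.
Iterate a from 1 to ⌊p/3⌋ = 29; for each a, b ranges from a to ⌊(p−a)/2⌋ with c = p − a − b, keeping only c ≥ b.
Triples: (2, 43, 43), (3, 42, 43), (4, 41, 43), …
Count = 161 triangles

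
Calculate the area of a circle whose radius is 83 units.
Area = pi * r²
Area = pi * 83²
Area = pi * 6889
Area = 21642.43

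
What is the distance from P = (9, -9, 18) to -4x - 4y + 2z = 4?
d = |(-4)(9) + (-4)(-9) + 2(18) - (4)| / √((-4)² + (-4)² + 2²) = 32/√36 = 5.333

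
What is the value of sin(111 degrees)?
sin(111 degrees) = 0.9336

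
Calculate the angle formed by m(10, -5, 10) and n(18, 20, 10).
m·n = 180, |m|² = 225, |n|² = 824
cos θ = 180/√185400 ≈ 0.418
θ ≈ 65.29°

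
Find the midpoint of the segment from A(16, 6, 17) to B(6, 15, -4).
Midpoint = ((16+6)/2, (6+15)/2, (17-4)/2) = (11, 10.5, 6.5)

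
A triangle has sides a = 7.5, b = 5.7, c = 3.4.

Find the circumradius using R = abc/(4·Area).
s = (a+b+c)/2 = 8.3
Area = √(s(s-a)(s-b)(s-c)) = √(8.3·0.8·2.6·4.9) = 9.19748
R = abc/(4·Area) = (7.5·5.7·3.4)/(4·9.19748) = 145.35/36.78992 = 3.951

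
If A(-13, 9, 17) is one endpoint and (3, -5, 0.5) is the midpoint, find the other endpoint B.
B = (2×3 - (-13), 2×(-5) - 9, 2×0.5 - 17) = (19, -19, -16)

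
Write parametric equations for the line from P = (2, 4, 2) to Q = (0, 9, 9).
Direction vector d = Q - P = (-2, 5, 7)
x = 2 - 2t, y = 4 + 5t, z = 2 + 7t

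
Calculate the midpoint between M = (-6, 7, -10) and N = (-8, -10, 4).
Midpoint = ((-6-8)/2, (7-10)/2, (-10+4)/2) = (-7, -1.5, -3)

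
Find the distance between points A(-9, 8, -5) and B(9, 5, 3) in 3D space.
d = √[(18)² + (-3)² + (8)²] = √397 = 19.92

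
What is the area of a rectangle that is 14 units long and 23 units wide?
Area = length * width
Area = 14 * 23
Area = 322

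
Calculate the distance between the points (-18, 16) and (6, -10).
Using the distance formula: d = sqrt((x₂-x₁)² + (y₂-y₁)²)
dx = 6 - (-18) = 24
dy = (-10) - 16 = -26
d = sqrt(24² + (-26)²) = sqrt(576 + 676) = sqrt(1252) = 35.38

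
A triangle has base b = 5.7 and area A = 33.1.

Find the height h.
A = ½bh  →  h = 2A/b
h = 2·33.1/5.7 = 11.61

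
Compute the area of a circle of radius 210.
Area = pi * r²
Area = pi * 210²
Area = pi * 44100
Area = 138544.24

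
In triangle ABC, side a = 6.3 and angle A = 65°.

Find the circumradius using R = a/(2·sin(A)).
R = a/(2·sin(A)) = 6.3/(2·sin(65°))
R = 6.3/(2·0.906308) = 6.3/1.812616 = 3.476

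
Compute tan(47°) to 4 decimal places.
tan(47 degrees) = 1.0724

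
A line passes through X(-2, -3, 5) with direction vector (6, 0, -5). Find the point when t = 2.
P(2) = (-2 + 6(2), -3 + 0(2), 5 + (-5)(2)) = (10, -3, -5)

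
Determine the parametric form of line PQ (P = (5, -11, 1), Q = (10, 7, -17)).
Direction vector d = Q - P = (5, 18, -18)
x = 5 + 5t, y = -11 + 18t, z = 1 - 18t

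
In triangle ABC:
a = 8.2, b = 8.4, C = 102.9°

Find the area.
Using A = ½ab·sin(C):
A = ½·8.2·8.4·sin(102.9°) = ½·68.88·0.974761 = 33.57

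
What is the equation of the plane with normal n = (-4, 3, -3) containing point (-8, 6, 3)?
d = n·P = (-4)(-8) + (3)(6) + (-3)(3) = 41
Plane: -4x + 3y - 3z = 41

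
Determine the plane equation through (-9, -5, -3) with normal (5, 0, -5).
d = n·P = (5)(-9) + (0)(-5) + (-5)(-3) = -30
Plane: 5x - 5z = -30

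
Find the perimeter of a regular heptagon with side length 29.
Perimeter = number of sides * side length
Perimeter = 7 * 29
Perimeter = 203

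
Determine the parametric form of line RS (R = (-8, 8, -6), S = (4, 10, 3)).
Direction vector d = S - R = (12, 2, 9)
x = -8 + 12t, y = 8 + 2t, z = -6 + 9t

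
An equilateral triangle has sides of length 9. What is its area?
Area = (sqrt(3)/4) * s²
Area = (sqrt(3)/4) * 9²
Area = (sqrt(3)/4) * 81
Area = 35.07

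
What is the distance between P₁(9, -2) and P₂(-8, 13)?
Using the distance formula: d = sqrt((x₂-x₁)² + (y₂-y₁)²)
dx = (-8) - 9 = -17
dy = 13 - (-2) = 15
d = sqrt((-17)² + 15²) = sqrt(289 + 225) = sqrt(514) = 22.67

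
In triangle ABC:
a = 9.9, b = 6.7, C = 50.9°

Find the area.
Using A = ½ab·sin(C):
A = ½·9.9·6.7·sin(50.9°) = ½·66.33·0.776046 = 25.74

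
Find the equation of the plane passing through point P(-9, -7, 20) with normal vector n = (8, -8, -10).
d = n·P = (8)(-9) + (-8)(-7) + (-10)(20) = -216
Plane: 8x - 8y - 10z = -216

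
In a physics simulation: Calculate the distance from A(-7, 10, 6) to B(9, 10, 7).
d = √[(16)² + (0)² + (1)²] = √257 = 16.03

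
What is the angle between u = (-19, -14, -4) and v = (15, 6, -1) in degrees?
u·v = -365, |u|² = 573, |v|² = 262
cos θ = -365/√150126 ≈ -0.942
θ ≈ 160.4°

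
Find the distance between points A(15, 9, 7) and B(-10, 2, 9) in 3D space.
d = √[(-25)² + (-7)² + (2)²] = √678 = 26.04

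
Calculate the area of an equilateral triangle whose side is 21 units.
Area = (sqrt(3)/4) * s²
Area = (sqrt(3)/4) * 21²
Area = (sqrt(3)/4) * 441
Area = 190.96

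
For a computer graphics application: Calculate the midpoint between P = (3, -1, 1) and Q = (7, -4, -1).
Midpoint = ((3+7)/2, (-1-4)/2, (1-1)/2) = (5, -2.5, 0)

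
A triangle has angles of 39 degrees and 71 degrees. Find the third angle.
Sum of angles in a triangle = 180 degrees
Third angle = 180 - 39 - 71
Third angle = 70 degrees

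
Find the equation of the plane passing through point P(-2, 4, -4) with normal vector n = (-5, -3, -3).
d = n·P = (-5)(-2) + (-3)(4) + (-3)(-4) = 10
Plane: -5x - 3y - 3z = 10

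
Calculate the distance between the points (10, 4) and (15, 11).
Using the distance formula: d = sqrt((x₂-x₁)² + (y₂-y₁)²)
dx = 15 - 10 = 5
dy = 11 - 4 = 7
d = sqrt(5² + 7²) = sqrt(25 + 49) = sqrt(74) = 8.60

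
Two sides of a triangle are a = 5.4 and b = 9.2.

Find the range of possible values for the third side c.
By the triangle inequality: |a - b| < c < a + b
|5.4 - 9.2| < c < 5.4 + 9.2
3.8 < c < 14.6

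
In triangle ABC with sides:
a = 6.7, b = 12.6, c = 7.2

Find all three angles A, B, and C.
By the law of cosines:
cos(A) = (b² + c² - a²)/(2bc) = 0.913305  →  A = 24.03°
cos(B) = (a² + c² - b²)/(2ac) = -0.642931  →  B = 130°
cos(C) = (a² + b² - c²)/(2ab) = 0.899135  →  C = 25.96°
Check: A + B + C = 180.0° ✓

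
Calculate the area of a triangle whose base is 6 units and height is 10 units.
Area = (1/2) * base * height
Area = (1/2) * 6 * 10
Area = 30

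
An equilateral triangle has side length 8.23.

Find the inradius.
For an equilateral triangle, r = s/(2√3) where s is the side.
r = 8.23/(2√3) = 8.23/3.464102 = 2.376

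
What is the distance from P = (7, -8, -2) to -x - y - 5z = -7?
d = |(-1)(7) + (-1)(-8) + (-5)(-2) - (-7)| / √((-1)² + (-1)² + (-5)²) = 18/√27 = 3.464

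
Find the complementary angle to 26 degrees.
Complementary angles sum to 90 degrees.
Other angle = 90 - 26
Other angle = 64 degrees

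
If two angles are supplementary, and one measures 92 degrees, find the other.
Supplementary angles sum to 180 degrees.
Other angle = 180 - 92
Other angle = 88 degrees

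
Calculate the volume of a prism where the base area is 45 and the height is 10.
Volume = base area * height
Volume = 45 * 10
Volume = 450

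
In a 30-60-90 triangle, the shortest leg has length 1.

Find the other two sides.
Long leg = 1√3 = 1.732, Hypotenuse = 2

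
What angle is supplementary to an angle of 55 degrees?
Supplementary angles sum to 180 degrees.
Other angle = 180 - 55
Other angle = 125 degrees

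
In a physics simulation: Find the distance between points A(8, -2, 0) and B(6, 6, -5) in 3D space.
d = √[(-2)² + (8)² + (-5)²] = √93 = 9.644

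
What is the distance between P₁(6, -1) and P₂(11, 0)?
Using the distance formula: d = sqrt((x₂-x₁)² + (y₂-y₁)²)
dx = 11 - 6 = 5
dy = 0 - (-1) = 1
d = sqrt(5² + 1²) = sqrt(25 + 1) = sqrt(26) = 5.10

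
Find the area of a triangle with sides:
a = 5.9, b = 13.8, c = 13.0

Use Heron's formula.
s = (a+b+c)/2 = (5.9+13.8+13.0)/2 = 16.35
A = √(s(s-a)(s-b)(s-c)) = √(16.35·10.45·2.55·3.35)
A = √1459.55 = 38.2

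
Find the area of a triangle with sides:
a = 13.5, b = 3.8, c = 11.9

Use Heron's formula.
s = (a+b+c)/2 = (13.5+3.8+11.9)/2 = 14.6
A = √(s(s-a)(s-b)(s-c)) = √(14.6·1.1·10.8·2.7)
A = √468.31 = 21.64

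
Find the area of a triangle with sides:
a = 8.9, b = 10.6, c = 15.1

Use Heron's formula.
s = (a+b+c)/2 = (8.9+10.6+15.1)/2 = 17.3
A = √(s(s-a)(s-b)(s-c)) = √(17.3·8.4·6.7·2.2)
A = √2142.02 = 46.28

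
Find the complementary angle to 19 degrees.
Complementary angles sum to 90 degrees.
Other angle = 90 - 19
Other angle = 71 degrees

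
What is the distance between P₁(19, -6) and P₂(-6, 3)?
Using the distance formula: d = sqrt((x₂-x₁)² + (y₂-y₁)²)
dx = (-6) - 19 = -25
dy = 3 - (-6) = 9
d = sqrt((-25)² + 9²) = sqrt(625 + 81) = sqrt(706) = 26.57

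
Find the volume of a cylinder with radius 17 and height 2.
Volume = pi * r² * h
Volume = pi * 17² * 2
Volume = pi * 289 * 2
Volume = pi * 578
Volume = 1815.84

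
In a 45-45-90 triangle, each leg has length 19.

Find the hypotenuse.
Hypotenuse = 19√2 = 26.87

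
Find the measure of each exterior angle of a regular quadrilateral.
Exterior angle of a regular n-gon = 360/n
Exterior angle = 360/4
Exterior angle = 90 degrees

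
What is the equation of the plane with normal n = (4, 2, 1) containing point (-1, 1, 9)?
d = n·P = (4)(-1) + (2)(1) + (1)(9) = 7
Plane: 4x + 2y + z = 7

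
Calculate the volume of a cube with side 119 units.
Volume = s³
Volume = 119³
Volume = 1685159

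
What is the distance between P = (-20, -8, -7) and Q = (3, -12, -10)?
d = √[(23)² + (-4)² + (-3)²] = √554 = 23.54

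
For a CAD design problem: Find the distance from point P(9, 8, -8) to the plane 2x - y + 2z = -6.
d = |2(9) + (-1)(8) + 2(-8) - (-6)| / √(2² + (-1)² + 2²) = 0/√9 = 0.0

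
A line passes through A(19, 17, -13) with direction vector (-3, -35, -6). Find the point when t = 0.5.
P(0.5) = (19 + (-3)(0.5), 17 + (-35)(0.5), -13 + (-6)(0.5)) = (17.5, -0.5, -16)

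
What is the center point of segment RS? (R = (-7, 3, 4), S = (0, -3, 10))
Midpoint = ((-7+0)/2, (3-3)/2, (4+10)/2) = (-3.5, 0, 7)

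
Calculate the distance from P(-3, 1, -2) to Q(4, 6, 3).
d = √[(7)² + (5)² + (5)²] = √99 = 9.95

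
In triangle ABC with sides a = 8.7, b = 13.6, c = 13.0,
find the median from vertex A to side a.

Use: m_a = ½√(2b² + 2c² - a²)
m_a = ½√(2·13.6² + 2·13.0² - 8.7²)
m_a = ½√(369.92 + 338 - 75.69) = ½√632.23 = 12.57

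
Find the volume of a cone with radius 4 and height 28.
Volume = (1/3) * pi * r² * h
Volume = (1/3) * pi * 4² * 28
Volume = (1/3) * pi * 16 * 28
Volume = (1/3) * pi * 448
Volume = 469.14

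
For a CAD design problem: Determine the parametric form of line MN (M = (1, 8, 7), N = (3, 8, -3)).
Direction vector d = N - M = (2, 0, -10)
x = 1 + 2t, y = 8, z = 7 - 10t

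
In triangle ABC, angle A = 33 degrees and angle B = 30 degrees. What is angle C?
Sum of angles in a triangle = 180 degrees
Third angle = 180 - 33 - 30
Third angle = 117 degrees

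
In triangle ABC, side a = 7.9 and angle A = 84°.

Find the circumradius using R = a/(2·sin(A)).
R = a/(2·sin(A)) = 7.9/(2·sin(84°))
R = 7.9/(2·0.994522) = 7.9/1.989044 = 3.972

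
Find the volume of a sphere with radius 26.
Volume = (4/3) * pi * r³
Volume = (4/3) * pi * 26³
Volume = (4/3) * pi * 17576
Volume = 73622.18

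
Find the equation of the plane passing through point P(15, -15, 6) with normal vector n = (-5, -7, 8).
d = n·P = (-5)(15) + (-7)(-15) + (8)(6) = 78
Plane: -5x - 7y + 8z = 78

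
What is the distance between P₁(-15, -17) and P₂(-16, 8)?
Using the distance formula: d = sqrt((x₂-x₁)² + (y₂-y₁)²)
dx = (-16) - (-15) = -1
dy = 8 - (-17) = 25
d = sqrt((-1)² + 25²) = sqrt(1 + 625) = sqrt(626) = 25.02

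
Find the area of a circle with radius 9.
Area = pi * r²
Area = pi * 9²
Area = pi * 81
Area = 254.47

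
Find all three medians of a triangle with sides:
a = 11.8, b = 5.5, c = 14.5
Using m_x = ½√(2y² + 2z² - x²):
m_a = ½√(2·5.5² + 2·14.5² - 11.8²) = ½√341.76 = 9.243
m_b = ½√(2·11.8² + 2·14.5² - 5.5²) = ½√668.73 = 12.93
m_c = ½√(2·11.8² + 2·5.5² - 14.5²) = ½√128.73 = 5.673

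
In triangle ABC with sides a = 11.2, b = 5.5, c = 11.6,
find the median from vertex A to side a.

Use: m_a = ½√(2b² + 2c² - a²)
m_a = ½√(2·5.5² + 2·11.6² - 11.2²)
m_a = ½√(60.5 + 269.12 - 125.44) = ½√204.18 = 7.145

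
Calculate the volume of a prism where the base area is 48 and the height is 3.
Volume = base area * height
Volume = 48 * 3
Volume = 144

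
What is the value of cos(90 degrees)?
cos(90 degrees) = 0
Decimal approximation: 0.0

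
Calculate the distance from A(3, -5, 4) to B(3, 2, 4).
d = √[(0)² + (7)² + (0)²] = √49 = 7.0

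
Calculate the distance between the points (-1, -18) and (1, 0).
Using the distance formula: d = sqrt((x₂-x₁)² + (y₂-y₁)²)
dx = 1 - (-1) = 2
dy = 0 - (-18) = 18
d = sqrt(2² + 18²) = sqrt(4 + 324) = sqrt(328) = 18.11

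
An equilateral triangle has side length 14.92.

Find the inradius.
For an equilateral triangle, r = s/(2√3) where s is the side.
r = 14.92/(2√3) = 14.92/3.464102 = 4.307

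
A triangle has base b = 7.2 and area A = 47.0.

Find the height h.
A = ½bh  →  h = 2A/b
h = 2·47.0/7.2 = 13.06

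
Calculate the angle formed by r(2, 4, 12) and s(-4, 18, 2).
r·s = 88, |r|² = 164, |s|² = 344
cos θ = 88/√56416 ≈ 0.3705
θ ≈ 68.25°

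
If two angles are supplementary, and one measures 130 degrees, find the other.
Supplementary angles sum to 180 degrees.
Other angle = 180 - 130
Other angle = 50 degrees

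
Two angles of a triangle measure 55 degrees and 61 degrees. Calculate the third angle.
Sum of angles in a triangle = 180 degrees
Third angle = 180 - 55 - 61
Third angle = 64 degrees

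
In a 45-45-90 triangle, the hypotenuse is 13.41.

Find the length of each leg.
In a 45-45-90 triangle, hypotenuse = leg·√2  →  leg = hypotenuse/√2
leg = 13.41/√2 = 9.482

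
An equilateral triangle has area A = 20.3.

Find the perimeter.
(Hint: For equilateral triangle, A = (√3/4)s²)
A = (√3/4)s²  →  s² = 4A/√3 = 4·20.3/√3 = 46.8808
s = 6.84696
Perimeter = 3s = 20.54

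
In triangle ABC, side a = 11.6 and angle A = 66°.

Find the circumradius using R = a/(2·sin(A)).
R = a/(2·sin(A)) = 11.6/(2·sin(66°))
R = 11.6/(2·0.913545) = 11.6/1.827091 = 6.349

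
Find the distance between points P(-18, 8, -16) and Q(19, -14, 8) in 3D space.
d = √[(37)² + (-22)² + (24)²] = √2429 = 49.28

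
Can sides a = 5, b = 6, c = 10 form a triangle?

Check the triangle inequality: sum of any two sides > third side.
Yes, triangle inequality satisfied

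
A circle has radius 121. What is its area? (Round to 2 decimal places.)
Area = pi * r²
Area = pi * 121²
Area = pi * 14641
Area = 45996.06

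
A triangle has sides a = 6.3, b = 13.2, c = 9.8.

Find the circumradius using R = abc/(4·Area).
s = (a+b+c)/2 = 14.65
Area = √(s(s-a)(s-b)(s-c)) = √(14.65·8.35·1.45·4.85) = 29.3303
R = abc/(4·Area) = (6.3·13.2·9.8)/(4·29.3303) = 814.968/117.3212 = 6.946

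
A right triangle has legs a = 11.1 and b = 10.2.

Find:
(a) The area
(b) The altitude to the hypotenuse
(a) Area = ½ab = ½·11.1·10.2 = 56.61
(b) Hypotenuse c = √(11.1² + 10.2²) = √227.25 = 15.0748
    Area = ½·c·h_c  →  h_c = 2·Area/c = 2·56.61/15.0748 = 7.511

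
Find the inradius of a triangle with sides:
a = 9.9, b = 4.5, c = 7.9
s = (a+b+c)/2 = (9.9+4.5+7.9)/2 = 11.15
Area = √(s(s-a)(s-b)(s-c)) = √(11.15·1.25·6.65·3.25) = 17.3558
r = Area/s = 17.3558/11.15 = 1.557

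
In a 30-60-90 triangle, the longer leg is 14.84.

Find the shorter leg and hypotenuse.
In a 30-60-90 triangle, sides are in ratio 1 : √3 : 2.
Long leg = short leg·√3  →  short leg = 14.84/√3 = 8.568
Hypotenuse = 2·(short leg) = 2·14.84/√3 = 17.14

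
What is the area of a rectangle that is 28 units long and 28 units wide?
Area = length * width
Area = 28 * 28
Area = 784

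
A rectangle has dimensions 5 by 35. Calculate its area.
Area = length * width
Area = 5 * 35
Area = 175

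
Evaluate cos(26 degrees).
cos(26 degrees) = 0.8988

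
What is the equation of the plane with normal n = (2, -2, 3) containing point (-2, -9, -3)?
d = n·P = (2)(-2) + (-2)(-9) + (3)(-3) = 5
Plane: 2x - 2y + 3z = 5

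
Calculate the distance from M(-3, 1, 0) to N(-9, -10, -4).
d = √[(-6)² + (-11)² + (-4)²] = √173 = 13.15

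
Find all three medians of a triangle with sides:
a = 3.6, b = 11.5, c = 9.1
Using m_x = ½√(2y² + 2z² - x²):
m_a = ½√(2·11.5² + 2·9.1² - 3.6²) = ½√417.16 = 10.21
m_b = ½√(2·3.6² + 2·9.1² - 11.5²) = ½√59.29 = 3.85
m_c = ½√(2·3.6² + 2·11.5² - 9.1²) = ½√207.61 = 7.204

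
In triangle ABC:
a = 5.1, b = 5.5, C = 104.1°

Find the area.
Using A = ½ab·sin(C):
A = ½·5.1·5.5·sin(104.1°) = ½·28.05·0.969872 = 13.6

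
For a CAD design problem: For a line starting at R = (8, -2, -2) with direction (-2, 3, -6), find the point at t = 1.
P(1) = (8 + (-2)(1), -2 + 3(1), -2 + (-6)(1)) = (6, 1, -8)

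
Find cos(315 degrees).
cos(315 degrees) = 0.7071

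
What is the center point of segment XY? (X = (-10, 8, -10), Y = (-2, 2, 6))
Midpoint = ((-10-2)/2, (8+2)/2, (-10+6)/2) = (-6, 5, -2)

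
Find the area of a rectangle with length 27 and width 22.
Area = length * width
Area = 27 * 22
Area = 594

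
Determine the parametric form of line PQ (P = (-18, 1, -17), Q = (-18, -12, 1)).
Direction vector d = Q - P = (0, -13, 18)
x = -18, y = 1 - 13t, z = -17 + 18t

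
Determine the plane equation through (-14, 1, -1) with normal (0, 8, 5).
d = n·P = (0)(-14) + (8)(1) + (5)(-1) = 3
Plane: 8y + 5z = 3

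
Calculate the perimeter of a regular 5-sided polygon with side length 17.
Perimeter = number of sides * side length
Perimeter = 5 * 17
Perimeter = 85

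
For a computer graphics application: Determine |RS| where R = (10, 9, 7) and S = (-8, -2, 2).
d = √[(-18)² + (-11)² + (-5)²] = √470 = 21.68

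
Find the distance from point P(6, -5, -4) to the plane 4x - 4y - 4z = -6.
d = |4(6) + (-4)(-5) + (-4)(-4) - (-6)| / √(4² + (-4)² + (-4)²) = 66/√48 = 9.526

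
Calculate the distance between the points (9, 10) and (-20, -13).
Using the distance formula: d = sqrt((x₂-x₁)² + (y₂-y₁)²)
dx = (-20) - 9 = -29
dy = (-13) - 10 = -23
d = sqrt((-29)² + (-23)²) = sqrt(841 + 529) = sqrt(1370) = 37.01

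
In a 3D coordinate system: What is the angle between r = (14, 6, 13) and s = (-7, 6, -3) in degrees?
r·s = -101, |r|² = 401, |s|² = 94
cos θ = -101/√37694 ≈ -0.5202
θ ≈ 121.3°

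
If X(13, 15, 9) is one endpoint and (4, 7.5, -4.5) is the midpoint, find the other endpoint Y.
Y = (2×4 - 13, 2×7.5 - 15, 2×(-4.5) - 9) = (-5, 0, -18)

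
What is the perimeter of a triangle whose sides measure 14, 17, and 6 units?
Perimeter = sum of all sides
Perimeter = 14 + 17 + 6
Perimeter = 37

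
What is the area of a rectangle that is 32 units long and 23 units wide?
Area = length * width
Area = 32 * 23
Area = 736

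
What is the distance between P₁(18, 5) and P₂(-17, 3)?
Using the distance formula: d = sqrt((x₂-x₁)² + (y₂-y₁)²)
dx = (-17) - 18 = -35
dy = 3 - 5 = -2
d = sqrt((-35)² + (-2)²) = sqrt(1225 + 4) = sqrt(1229) = 35.06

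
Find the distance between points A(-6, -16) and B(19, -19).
Using the distance formula: d = sqrt((x₂-x₁)² + (y₂-y₁)²)
dx = 19 - (-6) = 25
dy = (-19) - (-16) = -3
d = sqrt(25² + (-3)²) = sqrt(625 + 9) = sqrt(634) = 25.18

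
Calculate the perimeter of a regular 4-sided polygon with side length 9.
Perimeter = number of sides * side length
Perimeter = 4 * 9
Perimeter = 36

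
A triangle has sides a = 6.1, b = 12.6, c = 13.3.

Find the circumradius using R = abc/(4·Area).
s = (a+b+c)/2 = 16
Area = √(s(s-a)(s-b)(s-c)) = √(16·9.9·3.4·2.7) = 38.1328
R = abc/(4·Area) = (6.1·12.6·13.3)/(4·38.1328) = 1022.238/152.5312 = 6.702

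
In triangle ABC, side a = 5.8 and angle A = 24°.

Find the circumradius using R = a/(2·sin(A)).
R = a/(2·sin(A)) = 5.8/(2·sin(24°))
R = 5.8/(2·0.406737) = 5.8/0.813473 = 7.13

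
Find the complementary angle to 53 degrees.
Complementary angles sum to 90 degrees.
Other angle = 90 - 53
Other angle = 37 degrees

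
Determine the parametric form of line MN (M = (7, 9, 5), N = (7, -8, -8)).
Direction vector d = N - M = (0, -17, -13)
x = 7, y = 9 - 17t, z = 5 - 13t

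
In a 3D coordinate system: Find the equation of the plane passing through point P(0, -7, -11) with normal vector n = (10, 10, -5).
d = n·P = (10)(0) + (10)(-7) + (-5)(-11) = -15
Plane: 10x + 10y - 5z = -15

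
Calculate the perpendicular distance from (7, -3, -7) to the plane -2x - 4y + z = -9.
d = |(-2)(7) + (-4)(-3) + 1(-7) - (-9)| / √((-2)² + (-4)² + 1²) = 0/√21 = 0.0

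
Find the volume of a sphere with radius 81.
Volume = (4/3) * pi * r³
Volume = (4/3) * pi * 81³
Volume = (4/3) * pi * 531441
Volume = 2226094.86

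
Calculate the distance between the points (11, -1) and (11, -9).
Using the distance formula: d = sqrt((x₂-x₁)² + (y₂-y₁)²)
dx = 11 - 11 = 0
dy = (-9) - (-1) = -8
d = sqrt(0² + (-8)²) = sqrt(0 + 64) = sqrt(64) = 8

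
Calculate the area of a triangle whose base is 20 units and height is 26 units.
Area = (1/2) * base * height
Area = (1/2) * 20 * 26
Area = 260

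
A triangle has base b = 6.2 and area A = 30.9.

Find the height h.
A = ½bh  →  h = 2A/b
h = 2·30.9/6.2 = 9.968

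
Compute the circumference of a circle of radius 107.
Circumference = 2 * pi * r
Circumference = 2 * pi * 107
Circumference = 672.30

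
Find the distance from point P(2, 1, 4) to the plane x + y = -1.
d = |1(2) + 1(1) + 0(4) - (-1)| / √(1² + 1² + 0²) = 4/√2 = 2.828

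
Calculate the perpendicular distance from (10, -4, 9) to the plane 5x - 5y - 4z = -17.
d = |5(10) + (-5)(-4) + (-4)(9) - (-17)| / √(5² + (-5)² + (-4)²) = 51/√66 = 6.278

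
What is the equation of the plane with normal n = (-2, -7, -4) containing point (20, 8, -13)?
d = n·P = (-2)(20) + (-7)(8) + (-4)(-13) = -44
Plane: -2x - 7y - 4z = -44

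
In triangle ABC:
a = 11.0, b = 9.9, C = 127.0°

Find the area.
Using A = ½ab·sin(C):
A = ½·11.0·9.9·sin(127.0°) = ½·108.9·0.798636 = 43.49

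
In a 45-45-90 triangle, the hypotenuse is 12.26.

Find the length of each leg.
In a 45-45-90 triangle, hypotenuse = leg·√2  →  leg = hypotenuse/√2
leg = 12.26/√2 = 8.669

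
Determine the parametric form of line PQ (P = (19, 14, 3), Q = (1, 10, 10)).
Direction vector d = Q - P = (-18, -4, 7)
x = 19 - 18t, y = 14 - 4t, z = 3 + 7t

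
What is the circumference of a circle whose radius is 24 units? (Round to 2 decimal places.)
Circumference = 2 * pi * r
Circumference = 2 * pi * 24
Circumference = 150.80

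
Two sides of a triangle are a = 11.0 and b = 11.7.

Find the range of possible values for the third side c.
By the triangle inequality: |a - b| < c < a + b
|11.0 - 11.7| < c < 11.0 + 11.7
0.7 < c < 22.7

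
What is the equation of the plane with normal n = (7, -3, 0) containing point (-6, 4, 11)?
d = n·P = (7)(-6) + (-3)(4) + (0)(11) = -54
Plane: 7x - 3y = -54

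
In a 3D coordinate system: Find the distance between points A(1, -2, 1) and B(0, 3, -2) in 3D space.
d = √[(-1)² + (5)² + (-3)²] = √35 = 5.916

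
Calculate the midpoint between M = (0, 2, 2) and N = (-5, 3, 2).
Midpoint = ((0-5)/2, (2+3)/2, (2+2)/2) = (-2.5, 2.5, 2)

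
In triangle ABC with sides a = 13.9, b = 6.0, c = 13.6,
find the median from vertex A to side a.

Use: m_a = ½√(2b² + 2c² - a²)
m_a = ½√(2·6.0² + 2·13.6² - 13.9²)
m_a = ½√(72 + 369.92 - 193.21) = ½√248.71 = 7.885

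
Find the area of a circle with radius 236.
Area = pi * r²
Area = pi * 236²
Area = pi * 55696
Area = 174974.14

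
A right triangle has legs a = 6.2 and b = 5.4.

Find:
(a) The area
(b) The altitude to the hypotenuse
(a) Area = ½ab = ½·6.2·5.4 = 16.74
(b) Hypotenuse c = √(6.2² + 5.4²) = √67.6 = 8.22192
    Area = ½·c·h_c  →  h_c = 2·Area/c = 2·16.74/8.22192 = 4.072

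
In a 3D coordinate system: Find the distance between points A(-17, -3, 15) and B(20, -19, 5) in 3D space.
d = √[(37)² + (-16)² + (-10)²] = √1725 = 41.53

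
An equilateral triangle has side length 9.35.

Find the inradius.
For an equilateral triangle, r = s/(2√3) where s is the side.
r = 9.35/(2√3) = 9.35/3.464102 = 2.699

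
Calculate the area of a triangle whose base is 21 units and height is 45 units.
Area = (1/2) * base * height
Area = (1/2) * 21 * 45
Area = 472.50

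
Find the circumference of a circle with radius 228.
Circumference = 2 * pi * r
Circumference = 2 * pi * 228
Circumference = 1432.57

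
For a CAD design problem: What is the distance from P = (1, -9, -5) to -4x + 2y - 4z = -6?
d = |(-4)(1) + 2(-9) + (-4)(-5) - (-6)| / √((-4)² + 2² + (-4)²) = 4/√36 = 0.6667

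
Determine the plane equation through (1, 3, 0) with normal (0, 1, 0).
d = n·P = (0)(1) + (1)(3) + (0)(0) = 3
Plane: y = 3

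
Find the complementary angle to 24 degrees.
Complementary angles sum to 90 degrees.
Other angle = 90 - 24
Other angle = 66 degrees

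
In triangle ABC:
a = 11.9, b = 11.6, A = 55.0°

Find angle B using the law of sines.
sin(B)/b = sin(A)/a
sin(B) = b·sin(A)/a = 11.6·sin(55.0°)/11.9 = 0.798501
B = arcsin(0.798501) = 52.99°  (b ≤ a, so B ≤ A and the acute solution is unique)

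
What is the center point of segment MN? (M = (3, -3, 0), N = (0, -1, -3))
Midpoint = ((3+0)/2, (-3-1)/2, (0-3)/2) = (1.5, -2, -1.5)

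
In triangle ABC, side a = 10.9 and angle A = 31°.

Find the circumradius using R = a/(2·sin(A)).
R = a/(2·sin(A)) = 10.9/(2·sin(31°))
R = 10.9/(2·0.515038) = 10.9/1.030076 = 10.58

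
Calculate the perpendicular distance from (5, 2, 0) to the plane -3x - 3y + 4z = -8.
d = |(-3)(5) + (-3)(2) + 4(0) - (-8)| / √((-3)² + (-3)² + 4²) = 13/√34 = 2.229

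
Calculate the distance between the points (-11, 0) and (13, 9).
Using the distance formula: d = sqrt((x₂-x₁)² + (y₂-y₁)²)
dx = 13 - (-11) = 24
dy = 9 - 0 = 9
d = sqrt(24² + 9²) = sqrt(576 + 81) = sqrt(657) = 25.63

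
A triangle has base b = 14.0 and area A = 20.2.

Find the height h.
A = ½bh  →  h = 2A/b
h = 2·20.2/14.0 = 2.886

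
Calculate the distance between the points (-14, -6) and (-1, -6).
Using the distance formula: d = sqrt((x₂-x₁)² + (y₂-y₁)²)
dx = (-1) - (-14) = 13
dy = (-6) - (-6) = 0
d = sqrt(13² + 0²) = sqrt(169 + 0) = sqrt(169) = 13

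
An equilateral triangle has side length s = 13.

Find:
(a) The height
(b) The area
(a) Height h = s·√3/2 = 13·√3/2 = 11.26
(b) Area = (√3/4)·s² = (√3/4)·13² = (√3/4)·169 = 73.18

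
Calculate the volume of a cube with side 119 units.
Volume = s³
Volume = 119³
Volume = 1685159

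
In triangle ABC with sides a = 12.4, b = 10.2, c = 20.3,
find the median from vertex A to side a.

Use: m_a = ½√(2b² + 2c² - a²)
m_a = ½√(2·10.2² + 2·20.3² - 12.4²)
m_a = ½√(208.08 + 824.18 - 153.76) = ½√878.5 = 14.82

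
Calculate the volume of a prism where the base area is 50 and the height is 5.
Volume = base area * height
Volume = 50 * 5
Volume = 250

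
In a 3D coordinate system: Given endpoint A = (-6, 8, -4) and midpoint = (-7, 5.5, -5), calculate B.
B = (2×(-7) - (-6), 2×5.5 - 8, 2×(-5) - (-4)) = (-8, 3, -6)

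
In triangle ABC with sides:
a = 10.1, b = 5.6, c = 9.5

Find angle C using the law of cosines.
cos(C) = (a² + b² - c²)/(2ab)
cos(C) = (10.1² + 5.6² - 9.5²)/(2·10.1·5.6) = 43.12/113.12 = 0.381188
C = arccos(0.381188) = 67.59°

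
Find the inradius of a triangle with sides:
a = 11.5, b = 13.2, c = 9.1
s = (a+b+c)/2 = (11.5+13.2+9.1)/2 = 16.9
Area = √(s(s-a)(s-b)(s-c)) = √(16.9·5.4·3.7·7.8) = 51.3202
r = Area/s = 51.3202/16.9 = 3.037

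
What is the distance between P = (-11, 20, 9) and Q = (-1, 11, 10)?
d = √[(10)² + (-9)² + (1)²] = √182 = 13.49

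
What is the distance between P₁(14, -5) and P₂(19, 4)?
Using the distance formula: d = sqrt((x₂-x₁)² + (y₂-y₁)²)
dx = 19 - 14 = 5
dy = 4 - (-5) = 9
d = sqrt(5² + 9²) = sqrt(25 + 81) = sqrt(106) = 10.30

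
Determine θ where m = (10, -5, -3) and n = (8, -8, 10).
m·n = 90, |m|² = 134, |n|² = 228
cos θ = 90/√30552 ≈ 0.5149
θ ≈ 59.01°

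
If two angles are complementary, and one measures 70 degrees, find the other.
Complementary angles sum to 90 degrees.
Other angle = 90 - 70
Other angle = 20 degrees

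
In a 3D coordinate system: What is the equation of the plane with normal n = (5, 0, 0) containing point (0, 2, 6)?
d = n·P = (5)(0) + (0)(2) + (0)(6) = 0
Plane: 5x = 0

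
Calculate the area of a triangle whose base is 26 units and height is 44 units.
Area = (1/2) * base * height
Area = (1/2) * 26 * 44
Area = 572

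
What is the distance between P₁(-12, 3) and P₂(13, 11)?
Using the distance formula: d = sqrt((x₂-x₁)² + (y₂-y₁)²)
dx = 13 - (-12) = 25
dy = 11 - 3 = 8
d = sqrt(25² + 8²) = sqrt(625 + 64) = sqrt(689) = 26.25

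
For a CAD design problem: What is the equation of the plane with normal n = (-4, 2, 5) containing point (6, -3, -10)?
d = n·P = (-4)(6) + (2)(-3) + (5)(-10) = -80
Plane: -4x + 2y + 5z = -80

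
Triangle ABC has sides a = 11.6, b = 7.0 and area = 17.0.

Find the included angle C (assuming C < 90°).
Area = ½ab·sin(C)  →  sin(C) = 2·Area/(ab)
sin(C) = 2·17.0/(11.6·7.0) = 0.418719
C = arcsin(0.418719) = 24.75°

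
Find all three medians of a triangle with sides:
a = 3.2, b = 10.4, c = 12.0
Using m_x = ½√(2y² + 2z² - x²):
m_a = ½√(2·10.4² + 2·12.0² - 3.2²) = ½√494.08 = 11.11
m_b = ½√(2·3.2² + 2·12.0² - 10.4²) = ½√200.32 = 7.077
m_c = ½√(2·3.2² + 2·10.4² - 12.0²) = ½√92.8 = 4.817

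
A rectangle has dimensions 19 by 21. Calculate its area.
Area = length * width
Area = 19 * 21
Area = 399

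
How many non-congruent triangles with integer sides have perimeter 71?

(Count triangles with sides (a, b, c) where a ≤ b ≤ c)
With a ≤ b ≤ c and a + b + c = 71, the triangle inequality a + b > c gives c < 71/2, so c ≤ 35.
Iterate a from 1 to ⌊p/3⌋ = 23; for each a, b ranges from a to ⌊(p−a)/2⌋ with c = p − a − b, keeping only c ≥ b.
Triples: (1, 35, 35), (2, 34, 35), (3, 33, 35), …
Count = 114 triangles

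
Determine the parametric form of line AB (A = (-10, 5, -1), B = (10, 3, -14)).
Direction vector d = B - A = (20, -2, -13)
x = -10 + 20t, y = 5 - 2t, z = -1 - 13t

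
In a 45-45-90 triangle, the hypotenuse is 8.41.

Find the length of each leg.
In a 45-45-90 triangle, hypotenuse = leg·√2  →  leg = hypotenuse/√2
leg = 8.41/√2 = 5.947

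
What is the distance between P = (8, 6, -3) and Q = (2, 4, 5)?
d = √[(-6)² + (-2)² + (8)²] = √104 = 10.2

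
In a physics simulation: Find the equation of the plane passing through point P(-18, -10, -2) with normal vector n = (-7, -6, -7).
d = n·P = (-7)(-18) + (-6)(-10) + (-7)(-2) = 200
Plane: -7x - 6y - 7z = 200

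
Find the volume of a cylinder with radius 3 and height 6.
Volume = pi * r² * h
Volume = pi * 3² * 6
Volume = pi * 9 * 6
Volume = pi * 54
Volume = 169.65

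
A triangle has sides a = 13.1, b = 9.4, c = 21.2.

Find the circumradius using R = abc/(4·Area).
s = (a+b+c)/2 = 21.85
Area = √(s(s-a)(s-b)(s-c)) = √(21.85·8.75·12.45·0.65) = 39.3343
R = abc/(4·Area) = (13.1·9.4·21.2)/(4·39.3343) = 2610.568/157.3372 = 16.59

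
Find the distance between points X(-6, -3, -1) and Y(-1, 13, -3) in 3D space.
d = √[(5)² + (16)² + (-2)²] = √285 = 16.88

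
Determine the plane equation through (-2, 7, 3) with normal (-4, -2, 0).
d = n·P = (-4)(-2) + (-2)(7) + (0)(3) = -6
Plane: -4x - 2y = -6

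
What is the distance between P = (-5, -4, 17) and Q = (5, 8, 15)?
d = √[(10)² + (12)² + (-2)²] = √248 = 15.75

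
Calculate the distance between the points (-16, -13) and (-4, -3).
Using the distance formula: d = sqrt((x₂-x₁)² + (y₂-y₁)²)
dx = (-4) - (-16) = 12
dy = (-3) - (-13) = 10
d = sqrt(12² + 10²) = sqrt(144 + 100) = sqrt(244) = 15.62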